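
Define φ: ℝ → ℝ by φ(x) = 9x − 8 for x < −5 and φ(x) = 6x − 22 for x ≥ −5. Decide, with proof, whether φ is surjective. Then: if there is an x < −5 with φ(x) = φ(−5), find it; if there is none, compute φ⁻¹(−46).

Both pieces are strictly increasing (slopes 9 and 6), so each is injective on its own interval.
The left piece maps (−∞, −5) onto (−∞, −53); the right piece maps [−5, ∞) onto [−52, ∞).
The union (−∞, −53) ∪ [−52, ∞) omits the interval between −53 and −52; in particular −53 has no preimage. So φ is not surjective.
Because the two images are disjoint, no x < −5 has φ(x) = φ(−5), so we compute φ⁻¹(−46): −46 lies in [−52, ∞), so solve 6x − 22 = −46: x = (−46 + 22)/6 = −4.

-4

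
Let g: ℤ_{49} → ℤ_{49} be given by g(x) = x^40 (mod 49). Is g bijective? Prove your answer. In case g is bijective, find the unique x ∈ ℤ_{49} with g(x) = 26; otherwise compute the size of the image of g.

22

g(0) = 0^40 = 0.
g(7): Repeated squaring mod 49: 7^1 ≡ 7, 7^2 ≡ 7² = 49 ≡ 0, 7^4 ≡ 0² = 0, 7^8 ≡ 0² = 0, 7^16 ≡ 0² = 0, 7^32 ≡ 0² = 0. Since 40 = 32 + 8, 7^40 ≡ 0·0: 0·0 = 0. So 7^40 ≡ 0 (mod 49).
So g(0) = g(7) = 0 while 0 ≠ 7, thus g is not injective, hence not bijective.
Since g is not bijective, we determine |image(g)|. Computing x^40 mod 49 for each x (by repeated squaring, reducing mod 49 at every step), the values g(0), g(1), …, g(48) are: 0, 1, 37, 11, 46, 2, 15, 0, 36, 23, 25, 32, 16, 29, 0, 22, 9, 39, 18, 30, 43, 0, 8, 44, 4, 4, 44, 8, 0, 43, 30, 18, 39, 9, 22, 0, 29, 16, 32, 25, 23, 36, 0, 15, 2, 46, 11, 37, 1.
The distinct values are {0, 1, 2, 4, 8, 9, 11, 15, 16, 18, 22, 23, 25, 29, 30, 32, 36, 37, 39, 43, 44, 46}; there are 22 of them.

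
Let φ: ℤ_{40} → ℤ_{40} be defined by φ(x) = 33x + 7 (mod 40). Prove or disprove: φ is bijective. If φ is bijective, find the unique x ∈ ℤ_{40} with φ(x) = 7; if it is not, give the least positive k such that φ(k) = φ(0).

0

Suppose φ(x_1) = φ(x_2) in ℤ_{40}. Then 33x_1 + 7 ≡ 33x_2 + 7 (mod 40), hence 33(x_1 − x_2) ≡ 0 (mod 40).
Since gcd(33, 40) = 1, 33 is invertible modulo 40, therefore x_1 − x_2 ≡ 0 (mod 40), i.e. x_1 = x_2.
We now compute 33⁻¹ mod 40 explicitly. Euclid's algorithm: 40 = 1·33 + 7, 33 = 4·7 + 5, 7 = 1·5 + 2, 5 = 2·2 + 1; back-substituting gives 1 = 17·33 − 14·40, so 33⁻¹ ≡ 17 (mod 40).
For any y ∈ ℤ_{40}, x = 17(y − 7) mod 40 satisfies φ(x) = 33·17(y − 7) + 7 ≡ y (since 33·17 ≡ 1 mod 40). So every y has a preimage.
Thus φ is bijective.
Since φ is bijective, we compute φ⁻¹(7): solve 33x + 7 ≡ 7 (mod 40), i.e. 33x ≡ 0 (mod 40).
Multiplying by 33⁻¹ = 17 gives x ≡ 17·0 = 0 ≡ 0 (mod 40).
Check: φ(0) = 33·0 + 7 = 7 ≡ 7 (mod 40).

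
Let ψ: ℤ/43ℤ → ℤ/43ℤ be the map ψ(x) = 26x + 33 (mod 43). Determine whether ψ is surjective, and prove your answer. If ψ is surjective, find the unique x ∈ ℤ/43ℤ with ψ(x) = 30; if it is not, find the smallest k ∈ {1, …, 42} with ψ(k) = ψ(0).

Since gcd(26, 43) = 1, 26 is invertible modulo 43. Euclid's algorithm: 43 = 1·26 + 17, 26 = 1·17 + 9, 17 = 1·9 + 8, 9 = 1·8 + 1; back-substituting gives 1 = 5·26 − 3·43, so 26⁻¹ ≡ 5 (mod 43).
For any y ∈ ℤ/43ℤ, x = 5(y − 33) mod 43 satisfies ψ(x) = 26·5(y − 33) + 33 ≡ y (since 26·5 ≡ 1 mod 43). So every y has a preimage.
Therefore ψ is surjective.
Since ψ is surjective, we find ψ⁻¹(30): we need 26x ≡ 30 − 33 ≡ 40 (mod 43). Using 26⁻¹ = 5: x ≡ 5·40 = 200 = 4·43 + 28, so x = 28.
Check: ψ(28) = 26·28 + 33 = 761 = 17·43 + 30 ≡ 30 (mod 43).

28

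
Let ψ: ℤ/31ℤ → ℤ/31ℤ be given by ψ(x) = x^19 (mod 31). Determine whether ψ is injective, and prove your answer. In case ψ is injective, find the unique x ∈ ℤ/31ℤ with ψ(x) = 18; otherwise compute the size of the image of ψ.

Since 31 is prime, the nonzero elements of ℤ/31ℤ form a cyclic group of order 30.
As gcd(19, 30) = 1, raising to the 19th power is a bijection on this group: if x_1^19 ≡ x_2^19 then (x_1x_2^{−1})^19 = 1, and the only element of order dividing gcd(19, 30) = 1 is 1, so x_1 = x_2.
With ψ(0) = 0 this makes ψ injective on all of ℤ/31ℤ, hence bijective (finite equal-size domain and codomain). In particular ψ is injective.
Since ψ is injective, we find the preimage of 18. The inverse of x ↦ x^19 on (ℤ/31ℤ)^× is x ↦ x^19, because 19·19 = 361 = 12·30 + 1 ≡ 1 (mod 30) and x^{30} = 1 for x ≠ 0 (Fermat). So ψ⁻¹(18) = 18^19 mod 31.
Repeated squaring mod 31: 18^1 ≡ 18, 18^2 ≡ 18² = 324 ≡ 14, 18^4 ≡ 14² = 196 ≡ 10, 18^8 ≡ 10² = 100 ≡ 7, 18^16 ≡ 7² = 49 ≡ 18. Since 19 = 16 + 2 + 1, 18^19 ≡ 18·14·18: 18·14 = 252 ≡ 4, then 4·18 = 72 ≡ 10. So 18^19 ≡ 10 (mod 31).
Hence ψ⁻¹(18) = 10.

10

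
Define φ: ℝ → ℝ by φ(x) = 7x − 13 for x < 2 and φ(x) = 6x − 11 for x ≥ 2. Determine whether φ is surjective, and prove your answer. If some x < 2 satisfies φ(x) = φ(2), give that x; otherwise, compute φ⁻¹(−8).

Both pieces are strictly increasing (slopes 7 and 6), so each is injective on its own interval.
The left piece maps (−∞, 2) onto (−∞, 1); the right piece maps [2, ∞) onto [1, ∞).
These images together cover ℝ, so φ is surjective.
Because the two images are disjoint, no x < 2 has φ(x) = φ(2), so we compute φ⁻¹(−8): −8 lies in (−∞, 1), so solve 7x − 13 = −8: x = (−8 + 13)/7 = 5/7.

5/7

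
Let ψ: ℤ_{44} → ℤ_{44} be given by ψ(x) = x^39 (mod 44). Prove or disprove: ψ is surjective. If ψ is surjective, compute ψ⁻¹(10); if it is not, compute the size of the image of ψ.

33

ψ(0) = 0^39 = 0.
ψ(22): Repeated squaring mod 44: 22^1 ≡ 22, 22^2 ≡ 22² = 484 ≡ 0, 22^4 ≡ 0² = 0, 22^8 ≡ 0² = 0, 22^16 ≡ 0² = 0, 22^32 ≡ 0² = 0. Since 39 = 32 + 4 + 2 + 1, 22^39 ≡ 0·0·0·22: 0·0 = 0, then 0·0 = 0, then 0·22 = 0. So 22^39 ≡ 0 (mod 44).
So ψ(0) = ψ(22) = 0 while 0 ≠ 22, thus ψ is not injective.
A non-injective map from the 44-element set ℤ_{44} to itself takes at most 43 distinct values, so it cannot be surjective. Hence ψ is not surjective.
Since ψ is not surjective, we determine |image(ψ)|. Computing x^39 mod 44 for each x (by repeated squaring, reducing mod 44 at every step), the values ψ(0), ψ(1), …, ψ(43) are: 0, 1, 28, 15, 36, 9, 24, 19, 40, 5, 32, 11, 12, 17, 4, 3, 20, 13, 8, 7, 16, 21, 0, 23, 28, 37, 36, 31, 24, 41, 40, 27, 32, 33, 12, 39, 4, 25, 20, 35, 8, 29, 16, 43.
The distinct values are {0, 1, 3, 4, 5, 7, 8, 9, 11, 12, 13, 15, 16, 17, 19, 20, 21, 23, 24, 25, 27, 28, 29, 31, 32, 33, 35, 36, 37, 39, 40, 41, 43}; there are 33 of them.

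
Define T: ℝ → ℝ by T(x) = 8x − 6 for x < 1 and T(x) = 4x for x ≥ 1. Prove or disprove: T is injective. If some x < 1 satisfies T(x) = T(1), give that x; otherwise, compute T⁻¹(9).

Both pieces are strictly increasing (slopes 8 and 4), so each is injective on its own interval.
The left piece maps (−∞, 1) onto (−∞, 2); the right piece maps [1, ∞) onto [4, ∞).
These images are disjoint, so no value is attained by both pieces. Thus T is injective.
Because the two images are disjoint, no x < 1 has T(x) = T(1), so we compute T⁻¹(9): 9 lies in [4, ∞), so solve 4x = 9: x = (9 − 0)/4 = 9/4.

9/4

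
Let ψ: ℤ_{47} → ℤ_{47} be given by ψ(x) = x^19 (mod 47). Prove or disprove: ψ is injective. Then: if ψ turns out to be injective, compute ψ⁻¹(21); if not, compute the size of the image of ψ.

Since 47 is prime, the nonzero elements of ℤ_{47} form a cyclic group of order 46.
As gcd(19, 46) = 1, raising to the 19th power is a bijection on this group: if s^19 ≡ t^19 then (st^{−1})^19 = 1, and the only element of order dividing gcd(19, 46) = 1 is 1, so s = t.
With ψ(0) = 0 this makes ψ injective on all of ℤ_{47}, hence bijective (finite equal-size domain and codomain). In particular ψ is injective.
Since ψ is injective, we find the preimage of 21. The inverse of x ↦ x^19 on (ℤ_{47})^× is x ↦ x^17, because 19·17 = 323 = 7·46 + 1 ≡ 1 (mod 46) and x^{46} = 1 for x ≠ 0 (Fermat). So ψ⁻¹(21) = 21^17 mod 47.
Repeated squaring mod 47: 21^1 ≡ 21, 21^2 ≡ 21² = 441 ≡ 18, 21^4 ≡ 18² = 324 ≡ 42, 21^8 ≡ 42² = 1764 ≡ 25, 21^16 ≡ 25² = 625 ≡ 14. Since 17 = 16 + 1, 21^17 ≡ 14·21: 14·21 = 294 ≡ 12. So 21^17 ≡ 12 (mod 47).
Hence ψ⁻¹(21) = 12.

12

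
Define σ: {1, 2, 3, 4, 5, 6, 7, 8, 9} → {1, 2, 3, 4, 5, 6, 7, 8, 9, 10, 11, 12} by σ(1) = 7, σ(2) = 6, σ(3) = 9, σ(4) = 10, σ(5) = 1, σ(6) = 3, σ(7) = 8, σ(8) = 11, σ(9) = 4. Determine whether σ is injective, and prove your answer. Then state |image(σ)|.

The values σ(1), …, σ(9) are 7, 6, 9, 10, 1, 3, 8, 11, 4 — all distinct.
So σ(u) = σ(v) only when u = v, and σ is injective.
The image of σ is {1, 3, 4, 6, 7, 8, 9, 10, 11}, which has 9 elements.

9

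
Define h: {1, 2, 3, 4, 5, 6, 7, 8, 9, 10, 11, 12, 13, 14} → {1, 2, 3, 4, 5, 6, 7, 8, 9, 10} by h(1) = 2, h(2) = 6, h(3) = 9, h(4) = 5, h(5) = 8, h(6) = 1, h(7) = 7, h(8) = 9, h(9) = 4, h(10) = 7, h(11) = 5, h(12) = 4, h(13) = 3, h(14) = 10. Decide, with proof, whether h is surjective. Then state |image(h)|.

10

Every element of the codomain has a preimage: 1 = h(6), 2 = h(1), 3 = h(13), 4 = h(9), 5 = h(4), 6 = h(2), 7 = h(7), 8 = h(5), 9 = h(3), 10 = h(14).
So h is surjective.
The image of h is {1, 2, 3, 4, 5, 6, 7, 8, 9, 10}, which has 10 elements.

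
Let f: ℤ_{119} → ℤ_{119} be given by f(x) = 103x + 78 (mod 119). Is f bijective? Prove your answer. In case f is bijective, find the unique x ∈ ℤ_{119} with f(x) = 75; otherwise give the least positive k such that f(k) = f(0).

Suppose f(a) = f(b) in ℤ_{119}. Then 103a + 78 ≡ 103b + 78 (mod 119), therefore 103(a − b) ≡ 0 (mod 119).
Since gcd(103, 119) = 1, 103 is invertible modulo 119, so a − b ≡ 0 (mod 119), i.e. a = b.
We now compute 103⁻¹ mod 119 explicitly. Euclid's algorithm: 119 = 1·103 + 16, 103 = 6·16 + 7, 16 = 2·7 + 2, 7 = 3·2 + 1; back-substituting gives 1 = 52·103 − 45·119, so 103⁻¹ ≡ 52 (mod 119).
For any y ∈ ℤ_{119}, x = 52(y − 78) mod 119 satisfies f(x) = 103·52(y − 78) + 78 ≡ y (since 103·52 ≡ 1 mod 119). So every y has a preimage.
Thus f is bijective.
Since f is bijective, we find f⁻¹(75): we need 103x ≡ 75 − 78 ≡ 116 (mod 119). Using 103⁻¹ = 52: x ≡ 52·116 = 6032 = 50·119 + 82, so x = 82.
Check: f(82) = 103·82 + 78 = 8524 = 71·119 + 75 ≡ 75 (mod 119).

82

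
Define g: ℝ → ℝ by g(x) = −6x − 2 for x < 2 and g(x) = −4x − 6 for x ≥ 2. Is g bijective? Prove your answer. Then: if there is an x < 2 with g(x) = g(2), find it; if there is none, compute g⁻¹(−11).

3/2

Both pieces are strictly decreasing (slopes −6 and −4), so each is injective on its own interval.
The left piece maps (−∞, 2) onto (−14, ∞); the right piece maps [2, ∞) onto (−∞, −14].
Since −14 = −14, the images partition ℝ: g is injective and surjective, hence bijective.
Because the two images are disjoint, no x < 2 has g(x) = g(2), so we compute g⁻¹(−11): −11 lies in (−14, ∞), so solve −6x − 2 = −11: x = (−11 + 2)/(−6) = 3/2.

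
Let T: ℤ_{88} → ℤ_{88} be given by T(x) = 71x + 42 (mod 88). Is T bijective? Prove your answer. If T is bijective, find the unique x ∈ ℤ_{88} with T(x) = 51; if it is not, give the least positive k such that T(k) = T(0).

15

Suppose T(s) = T(t) in ℤ_{88}. Then 71s + 42 ≡ 71t + 42 (mod 88), thus 71(s − t) ≡ 0 (mod 88).
Since gcd(71, 88) = 1, 71 is invertible modulo 88, therefore s − t ≡ 0 (mod 88), i.e. s = t.
We now compute 71⁻¹ mod 88 explicitly. Euclid's algorithm: 88 = 1·71 + 17, 71 = 4·17 + 3, 17 = 5·3 + 2, 3 = 1·2 + 1; back-substituting gives 1 = 31·71 − 25·88, so 71⁻¹ ≡ 31 (mod 88).
Then y ↦ 31(y − 42) is a two-sided inverse to T, so every y ∈ ℤ_{88} has a preimage.
So T is bijective.
Since T is bijective, we compute T⁻¹(51): solve 71x + 42 ≡ 51 (mod 88), i.e. 71x ≡ 9 (mod 88).
Multiplying by 71⁻¹ = 31 gives x ≡ 31·9 = 279 = 3·88 + 15 ≡ 15 (mod 88).
Check: T(15) = 71·15 + 42 = 1107 = 12·88 + 51 ≡ 51 (mod 88).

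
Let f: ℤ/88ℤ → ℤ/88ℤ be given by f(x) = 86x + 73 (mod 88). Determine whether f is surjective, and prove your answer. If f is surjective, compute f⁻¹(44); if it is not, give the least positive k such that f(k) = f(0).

Since gcd(86, 88) = 2, we have 86x ≡ 0 (mod 2) for all x, so f(x) ≡ 1 (mod 2).
But 0 ≢ 1 (mod 2), so 0 ∈ ℤ/88ℤ has no preimage. So f is not surjective.
Since f is not surjective, we find the least positive k with f(k) = f(0): this means 86k ≡ 0 (mod 88), i.e. 88 ∣ 86k. Since gcd(86, 88) = 2, dividing through by 2 this holds exactly when 44 ∣ 43k, and as gcd(43, 44) = 1, exactly when 44 ∣ k.
The smallest positive such k is 44.

44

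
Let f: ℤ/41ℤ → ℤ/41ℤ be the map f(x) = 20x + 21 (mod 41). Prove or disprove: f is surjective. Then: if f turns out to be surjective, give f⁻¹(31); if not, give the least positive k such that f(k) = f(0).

21

Recall: f is surjective if every y in the codomain equals f(x) for some x in the domain.
Since gcd(20, 41) = 1, 20 is invertible modulo 41. Euclid's algorithm: 41 = 2·20 + 1; back-substituting gives 1 = 39·20 − 19·41, so 20⁻¹ ≡ 39 (mod 41).
Then y ↦ 39(y − 21) is a two-sided inverse to f, so every y ∈ ℤ/41ℤ has a preimage.
Thus f is surjective.
Since f is surjective, we find f⁻¹(31): we need 20x ≡ 31 − 21 ≡ 10 (mod 41). Using 20⁻¹ = 39: x ≡ 39·10 = 390 = 9·41 + 21, so x = 21.
Check: f(21) = 20·21 + 21 = 441 = 10·41 + 31 ≡ 31 (mod 41).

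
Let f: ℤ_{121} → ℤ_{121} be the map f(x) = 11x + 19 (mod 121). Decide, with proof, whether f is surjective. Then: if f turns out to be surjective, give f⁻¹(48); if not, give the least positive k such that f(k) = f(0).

Since gcd(11, 121) = 11, we have 11x ≡ 0 (mod 11) for all x, so f(x) ≡ 8 (mod 11).
But 0 ≢ 8 (mod 11), so 0 ∈ ℤ_{121} has no preimage. Hence f is not surjective.
Since f is not surjective, we find the least positive k with f(k) = f(0): this means 11k ≡ 0 (mod 121), i.e. 121 ∣ 11k. Since gcd(11, 121) = 11, dividing through by 11 this holds exactly when 11 ∣ k.
The smallest positive such k is 11.

11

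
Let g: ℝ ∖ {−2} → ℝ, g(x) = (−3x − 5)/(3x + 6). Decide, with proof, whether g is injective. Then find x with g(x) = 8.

-53/27

Suppose g(u) = g(v). Cross-multiplying: (−3u − 5)(3v + 6) = (−3v − 5)(3u + 6).
Expanding both sides and cancelling the symmetric terms leaves −3·(u − v) = 0. Since −3 ≠ 0, u = v. Hence g is injective.
Solving g(x) = 8: cross-multiplying gives −3x − 5 = 8(3x + 6), which rearranges to −27x = 53, so x = −53/27.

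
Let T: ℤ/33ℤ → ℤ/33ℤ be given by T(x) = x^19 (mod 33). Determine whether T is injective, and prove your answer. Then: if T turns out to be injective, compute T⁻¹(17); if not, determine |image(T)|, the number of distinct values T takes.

2

Computing x^19 mod 33 for each x (by repeated squaring, reducing mod 33 at every step), the values T(0), T(1), …, T(32) are: 0, 1, 17, 15, 25, 20, 24, 19, 29, 27, 10, 11, 12, 28, 26, 3, 31, 2, 30, 7, 5, 21, 22, 23, 6, 4, 14, 9, 13, 8, 18, 16, 32.
Every element of ℤ/33ℤ appears exactly once in this list, so T is a bijection, and in particular injective.
Since T is injective, we read off the preimage of 17 from the same table: T(2) = 17, so T⁻¹(17) = 2.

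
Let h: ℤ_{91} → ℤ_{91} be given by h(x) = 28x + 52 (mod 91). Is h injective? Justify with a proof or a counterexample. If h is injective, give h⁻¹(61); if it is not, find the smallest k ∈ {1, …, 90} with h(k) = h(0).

We have gcd(28, 91) = 7 > 1. Taking u = 0 and v = 13: h(0) = 52 and h(13) = 28·13 + 52 = 416 ≡ 52 (mod 91).
So h(0) = h(13) while 0 ≠ 13, hence h is not injective.
Since h is not injective, we find the least positive k with h(k) = h(0): this means 28k ≡ 0 (mod 91), i.e. 91 ∣ 28k. Since gcd(28, 91) = 7, dividing through by 7 this holds exactly when 13 ∣ 4k, and as gcd(4, 13) = 1, exactly when 13 ∣ k.
The smallest positive such k is 13.

13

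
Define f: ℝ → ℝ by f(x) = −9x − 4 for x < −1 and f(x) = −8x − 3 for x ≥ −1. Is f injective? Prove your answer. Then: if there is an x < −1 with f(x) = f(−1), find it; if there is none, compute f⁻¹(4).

Both pieces are strictly decreasing (slopes −9 and −8), so each is injective on its own interval.
The left piece maps (−∞, −1) onto (5, ∞); the right piece maps [−1, ∞) onto (−∞, 5].
These images are disjoint, so no value is attained by both pieces. Hence f is injective.
Because the two images are disjoint, no x < −1 has f(x) = f(−1), so we compute f⁻¹(4): 4 lies in (−∞, 5], so solve −8x − 3 = 4: x = (4 + 3)/(−8) = −7/8.

-7/8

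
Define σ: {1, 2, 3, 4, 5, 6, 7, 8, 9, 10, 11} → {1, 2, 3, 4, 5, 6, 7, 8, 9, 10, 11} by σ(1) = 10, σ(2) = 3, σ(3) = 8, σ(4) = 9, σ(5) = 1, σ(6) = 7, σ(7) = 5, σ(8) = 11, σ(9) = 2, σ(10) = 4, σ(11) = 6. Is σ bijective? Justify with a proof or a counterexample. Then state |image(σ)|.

The values 10, 3, 8, 9, 1, 7, 5, 11, 2, 4, 6 are a permutation of {1, 2, 3, 4, 5, 6, 7, 8, 9, 10, 11}: each element appears exactly once.
So σ is injective and surjective, hence bijective.
The image of σ is {1, 2, 3, 4, 5, 6, 7, 8, 9, 10, 11}, which has 11 elements.

11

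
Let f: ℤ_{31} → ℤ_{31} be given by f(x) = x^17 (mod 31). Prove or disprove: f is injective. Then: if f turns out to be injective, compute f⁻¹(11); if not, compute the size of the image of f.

12

Since 31 is prime, the nonzero elements of ℤ_{31} form a cyclic group of order 30.
As gcd(17, 30) = 1, raising to the 17th power is a bijection on this group: if u^17 ≡ v^17 then (uv^{−1})^17 = 1, and the only element of order dividing gcd(17, 30) = 1 is 1, so u = v.
With f(0) = 0 this makes f injective on all of ℤ_{31}, hence bijective (finite equal-size domain and codomain). In particular f is injective.
Since f is injective, we find the preimage of 11. The inverse of x ↦ x^17 on (ℤ_{31})^× is x ↦ x^23, because 17·23 = 391 = 13·30 + 1 ≡ 1 (mod 30) and x^{30} = 1 for x ≠ 0 (Fermat). So f⁻¹(11) = 11^23 mod 31.
Repeated squaring mod 31: 11^1 ≡ 11, 11^2 ≡ 11² = 121 ≡ 28, 11^4 ≡ 28² = 784 ≡ 9, 11^8 ≡ 9² = 81 ≡ 19, 11^16 ≡ 19² = 361 ≡ 20. Since 23 = 16 + 4 + 2 + 1, 11^23 ≡ 20·9·28·11: 20·9 = 180 ≡ 25, then 25·28 = 700 ≡ 18, then 18·11 = 198 ≡ 12. So 11^23 ≡ 12 (mod 31).
Hence f⁻¹(11) = 12.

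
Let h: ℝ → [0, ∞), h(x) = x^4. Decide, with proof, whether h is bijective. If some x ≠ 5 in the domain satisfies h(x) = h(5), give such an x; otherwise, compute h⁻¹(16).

-5

h(5) = 625 = (−5)^4 = h(−5) (since 4 is even), with 5 ≠ −5. So h is not injective, hence not bijective.
For the follow-up, such an x exists: taking x = −5 ∈ ℝ gives h(−5) = 625 = h(5) with −5 ≠ 5.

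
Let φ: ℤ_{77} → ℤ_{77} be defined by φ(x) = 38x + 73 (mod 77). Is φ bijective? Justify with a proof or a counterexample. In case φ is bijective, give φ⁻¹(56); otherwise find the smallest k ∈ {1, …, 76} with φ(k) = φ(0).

If φ(a) = φ(b), then 38a ≡ 38b (mod 77). Because gcd(38, 77) = 1, we may cancel 38 to get a ≡ b (mod 77).
We now compute 38⁻¹ mod 77 explicitly. Euclid's algorithm: 77 = 2·38 + 1; back-substituting gives 1 = 75·38 − 37·77, so 38⁻¹ ≡ 75 (mod 77).
Then y ↦ 75(y − 73) is a two-sided inverse to φ, so every y ∈ ℤ_{77} has a preimage.
Therefore φ is bijective.
Since φ is bijective, we compute φ⁻¹(56): solve 38x + 73 ≡ 56 (mod 77), i.e. 38x ≡ 60 (mod 77).
Multiplying by 38⁻¹ = 75 gives x ≡ 75·60 = 4500 = 58·77 + 34 ≡ 34 (mod 77).
Check: φ(34) = 38·34 + 73 = 1365 = 17·77 + 56 ≡ 56 (mod 77).

34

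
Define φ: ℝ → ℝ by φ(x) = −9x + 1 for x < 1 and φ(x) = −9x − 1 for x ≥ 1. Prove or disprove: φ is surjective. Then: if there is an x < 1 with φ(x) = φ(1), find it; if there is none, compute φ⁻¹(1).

0

Both pieces are strictly decreasing (slopes −9 and −9), so each is injective on its own interval.
The left piece maps (−∞, 1) onto (−8, ∞); the right piece maps [1, ∞) onto (−∞, −10].
The union (−8, ∞) ∪ (−∞, −10] omits the interval between −8 and −10; in particular −8 has no preimage. So φ is not surjective.
Because the two images are disjoint, no x < 1 has φ(x) = φ(1), so we compute φ⁻¹(1): 1 lies in (−8, ∞), so solve −9x + 1 = 1: x = (1 − 1)/(−9) = 0.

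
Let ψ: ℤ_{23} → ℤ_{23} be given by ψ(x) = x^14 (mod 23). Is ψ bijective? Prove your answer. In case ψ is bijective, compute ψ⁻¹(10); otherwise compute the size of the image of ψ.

ψ(11): Repeated squaring mod 23: 11^1 ≡ 11, 11^2 ≡ 11² = 121 ≡ 6, 11^4 ≡ 6² = 36 ≡ 13, 11^8 ≡ 13² = 169 ≡ 8. Since 14 = 8 + 4 + 2, 11^14 ≡ 8·13·6: 8·13 = 104 ≡ 12, then 12·6 = 72 ≡ 3. So 11^14 ≡ 3 (mod 23).
ψ(12): Repeated squaring mod 23: 12^1 ≡ 12, 12^2 ≡ 12² = 144 ≡ 6, 12^4 ≡ 6² = 36 ≡ 13, 12^8 ≡ 13² = 169 ≡ 8. Since 14 = 8 + 4 + 2, 12^14 ≡ 8·13·6: 8·13 = 104 ≡ 12, then 12·6 = 72 ≡ 3. So 12^14 ≡ 3 (mod 23).
So ψ(11) = ψ(12) = 3 while 11 ≠ 12, so ψ is not injective, hence not bijective.
Since ψ is not bijective, we determine |image(ψ)|. Computing x^14 mod 23 for each x (by repeated squaring, reducing mod 23 at every step), the values ψ(0), ψ(1), …, ψ(22) are: 0, 1, 8, 4, 18, 13, 9, 2, 6, 16, 12, 3, 3, 12, 16, 6, 2, 9, 13, 18, 4, 8, 1.
The distinct values are {0, 1, 2, 3, 4, 6, 8, 9, 12, 13, 16, 18}; there are 12 of them.

12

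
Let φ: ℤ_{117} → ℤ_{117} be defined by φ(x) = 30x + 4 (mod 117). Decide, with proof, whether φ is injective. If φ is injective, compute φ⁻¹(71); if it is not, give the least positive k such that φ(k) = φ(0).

We have gcd(30, 117) = 3 > 1. Taking u = 0 and v = 39: φ(0) = 4 and φ(39) = 30·39 + 4 = 1174 ≡ 4 (mod 117).
So φ(0) = φ(39) while 0 ≠ 39, so φ is not injective.
Since φ is not injective, we find the least positive k with φ(k) = φ(0): this means 30k ≡ 0 (mod 117), i.e. 117 ∣ 30k. Since gcd(30, 117) = 3, dividing through by 3 this holds exactly when 39 ∣ 10k, and as gcd(10, 39) = 1, exactly when 39 ∣ k.
The smallest positive such k is 39.

39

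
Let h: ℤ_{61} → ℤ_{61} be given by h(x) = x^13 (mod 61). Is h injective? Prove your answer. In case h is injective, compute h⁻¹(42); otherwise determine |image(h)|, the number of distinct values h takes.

Since 61 is prime, the nonzero elements of ℤ_{61} form a cyclic group of order 60.
As gcd(13, 60) = 1, raising to the 13th power is a bijection on this group: if s^13 ≡ t^13 then (st^{−1})^13 = 1, and the only element of order dividing gcd(13, 60) = 1 is 1, so s = t.
With h(0) = 0 this makes h injective on all of ℤ_{61}, hence bijective (finite equal-size domain and codomain). In particular h is injective.
Since h is injective, we find the preimage of 42. The inverse of x ↦ x^13 on (ℤ_{61})^× is x ↦ x^37, because 13·37 = 481 = 8·60 + 1 ≡ 1 (mod 60) and x^{60} = 1 for x ≠ 0 (Fermat). So h⁻¹(42) = 42^37 mod 61.
Repeated squaring mod 61: 42^1 ≡ 42, 42^2 ≡ 42² = 1764 ≡ 56, 42^4 ≡ 56² = 3136 ≡ 25, 42^8 ≡ 25² = 625 ≡ 15, 42^16 ≡ 15² = 225 ≡ 42, 42^32 ≡ 42² = 1764 ≡ 56. Since 37 = 32 + 4 + 1, 42^37 ≡ 56·25·42: 56·25 = 1400 ≡ 58, then 58·42 = 2436 ≡ 57. So 42^37 ≡ 57 (mod 61).
Hence h⁻¹(42) = 57.

57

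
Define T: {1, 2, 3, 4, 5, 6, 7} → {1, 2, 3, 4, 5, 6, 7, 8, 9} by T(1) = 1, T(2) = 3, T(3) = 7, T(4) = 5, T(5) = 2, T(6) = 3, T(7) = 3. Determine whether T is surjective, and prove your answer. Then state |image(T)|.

5

No element maps to 4, so T is not surjective.
The image of T is {1, 2, 3, 5, 7}, which has 5 elements.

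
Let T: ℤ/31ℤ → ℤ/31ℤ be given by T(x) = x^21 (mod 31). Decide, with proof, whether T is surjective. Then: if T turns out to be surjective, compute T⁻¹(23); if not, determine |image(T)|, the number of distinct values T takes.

11

T(1) = 1^21 = 1.
T(5): Repeated squaring mod 31: 5^1 ≡ 5, 5^2 ≡ 5² = 25, 5^4 ≡ 25² = 625 ≡ 5, 5^8 ≡ 5² = 25, 5^16 ≡ 25² = 625 ≡ 5. Since 21 = 16 + 4 + 1, 5^21 ≡ 5·5·5: 5·5 = 25, then 25·5 = 125 ≡ 1. So 5^21 ≡ 1 (mod 31).
So T(1) = T(5) = 1 while 1 ≠ 5, thus T is not injective.
A non-injective map from the 31-element set ℤ/31ℤ to itself takes at most 30 distinct values, so it cannot be surjective. Therefore T is not surjective.
Since T is not surjective, we determine |image(T)|. Computing x^21 mod 31 for each x (by repeated squaring, reducing mod 31 at every step), the values T(0), T(1), …, T(30) are: 0, 1, 2, 15, 4, 1, 30, 4, 8, 8, 2, 27, 29, 15, 8, 15, 16, 23, 16, 2, 4, 29, 23, 23, 27, 1, 30, 27, 16, 29, 30.
The distinct values are {0, 1, 2, 4, 8, 15, 16, 23, 27, 29, 30}; there are 11 of them.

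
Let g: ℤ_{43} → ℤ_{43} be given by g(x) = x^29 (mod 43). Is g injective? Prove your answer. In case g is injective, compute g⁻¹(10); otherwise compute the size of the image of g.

17

Since 43 is prime, the nonzero elements of ℤ_{43} form a cyclic group of order 42.
As gcd(29, 42) = 1, raising to the 29th power is a bijection on this group: if x_1^29 ≡ x_2^29 then (x_1x_2^{−1})^29 = 1, and the only element of order dividing gcd(29, 42) = 1 is 1, so x_1 = x_2.
With g(0) = 0 this makes g injective on all of ℤ_{43}, hence bijective (finite equal-size domain and codomain). In particular g is injective.
Since g is injective, we find the preimage of 10. The inverse of x ↦ x^29 on (ℤ_{43})^× is x ↦ x^29, because 29·29 = 841 = 20·42 + 1 ≡ 1 (mod 42) and x^{42} = 1 for x ≠ 0 (Fermat). So g⁻¹(10) = 10^29 mod 43.
Repeated squaring mod 43: 10^1 ≡ 10, 10^2 ≡ 10² = 100 ≡ 14, 10^4 ≡ 14² = 196 ≡ 24, 10^8 ≡ 24² = 576 ≡ 17, 10^16 ≡ 17² = 289 ≡ 31. Since 29 = 16 + 8 + 4 + 1, 10^29 ≡ 31·17·24·10: 31·17 = 527 ≡ 11, then 11·24 = 264 ≡ 6, then 6·10 = 60 ≡ 17. So 10^29 ≡ 17 (mod 43).
Hence g⁻¹(10) = 17.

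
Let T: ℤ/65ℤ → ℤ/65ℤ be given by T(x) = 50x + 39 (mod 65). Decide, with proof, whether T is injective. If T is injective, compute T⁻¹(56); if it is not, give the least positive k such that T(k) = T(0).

We have gcd(50, 65) = 5 > 1. Taking s = 0 and t = 13: T(0) = 39 and T(13) = 50·13 + 39 = 689 ≡ 39 (mod 65).
So T(0) = T(13) while 0 ≠ 13, hence T is not injective.
Since T is not injective, we find the least positive k with T(k) = T(0): this means 50k ≡ 0 (mod 65), i.e. 65 ∣ 50k. Since gcd(50, 65) = 5, dividing through by 5 this holds exactly when 13 ∣ 10k, and as gcd(10, 13) = 1, exactly when 13 ∣ k.
The smallest positive such k is 13.

13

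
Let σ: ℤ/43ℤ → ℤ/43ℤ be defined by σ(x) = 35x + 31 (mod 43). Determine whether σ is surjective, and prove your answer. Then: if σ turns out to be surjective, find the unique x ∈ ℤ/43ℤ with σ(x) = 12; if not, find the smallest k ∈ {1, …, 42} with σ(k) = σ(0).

40

Recall that surjectivity means every element of the codomain has a preimage under σ.
Since gcd(35, 43) = 1, 35 is invertible modulo 43. Euclid's algorithm: 43 = 1·35 + 8, 35 = 4·8 + 3, 8 = 2·3 + 2, 3 = 1·2 + 1; back-substituting gives 1 = 16·35 − 13·43, so 35⁻¹ ≡ 16 (mod 43).
For any y ∈ ℤ/43ℤ, x = 16(y − 31) mod 43 satisfies σ(x) = 35·16(y − 31) + 31 ≡ y (since 35·16 ≡ 1 mod 43). So every y has a preimage.
Therefore σ is surjective.
Since σ is surjective, we find σ⁻¹(12): we need 35x ≡ 12 − 31 ≡ 24 (mod 43). Using 35⁻¹ = 16: x ≡ 16·24 = 384 = 8·43 + 40, so x = 40.
Check: σ(40) = 35·40 + 31 = 1431 = 33·43 + 12 ≡ 12 (mod 43).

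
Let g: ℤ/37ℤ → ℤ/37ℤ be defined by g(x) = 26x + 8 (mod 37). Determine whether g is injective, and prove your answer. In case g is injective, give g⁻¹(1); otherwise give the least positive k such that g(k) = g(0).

4

Recall that g is injective when g(a) = g(b) forces a = b.
If g(a) = g(b), then 26a ≡ 26b (mod 37). Because gcd(26, 37) = 1, we may cancel 26 to get a ≡ b (mod 37).
Thus g is injective.
We now compute 26⁻¹ mod 37 explicitly. Euclid's algorithm: 37 = 1·26 + 11, 26 = 2·11 + 4, 11 = 2·4 + 3, 4 = 1·3 + 1; back-substituting gives 1 = 10·26 − 7·37, so 26⁻¹ ≡ 10 (mod 37).
Since g is injective, we find g⁻¹(1): we need 26x ≡ 1 − 8 ≡ 30 (mod 37). Using 26⁻¹ = 10: x ≡ 10·30 = 300 = 8·37 + 4, so x = 4.
Check: g(4) = 26·4 + 8 = 112 = 3·37 + 1 ≡ 1 (mod 37).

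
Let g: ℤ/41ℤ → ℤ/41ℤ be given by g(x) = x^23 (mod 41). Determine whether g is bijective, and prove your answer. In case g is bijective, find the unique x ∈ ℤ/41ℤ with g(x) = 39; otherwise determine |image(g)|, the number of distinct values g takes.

36

Since 41 is prime, the nonzero elements of ℤ/41ℤ form a cyclic group of order 40.
As gcd(23, 40) = 1, raising to the 23rd power is a bijection on this group: if a^23 ≡ b^23 then (ab^{−1})^23 = 1, and the only element of order dividing gcd(23, 40) = 1 is 1, so a = b.
With g(0) = 0 this makes g injective on all of ℤ/41ℤ, hence bijective (finite equal-size domain and codomain). In particular g is bijective.
Since g is bijective, we find the preimage of 39. The inverse of x ↦ x^23 on (ℤ/41ℤ)^× is x ↦ x^7, because 23·7 = 161 = 4·40 + 1 ≡ 1 (mod 40) and x^{40} = 1 for x ≠ 0 (Fermat). So g⁻¹(39) = 39^7 mod 41.
Repeated squaring mod 41: 39^1 ≡ 39, 39^2 ≡ 39² = 1521 ≡ 4, 39^4 ≡ 4² = 16. Since 7 = 4 + 2 + 1, 39^7 ≡ 16·4·39: 16·4 = 64 ≡ 23, then 23·39 = 897 ≡ 36. So 39^7 ≡ 36 (mod 41).
Hence g⁻¹(39) = 36.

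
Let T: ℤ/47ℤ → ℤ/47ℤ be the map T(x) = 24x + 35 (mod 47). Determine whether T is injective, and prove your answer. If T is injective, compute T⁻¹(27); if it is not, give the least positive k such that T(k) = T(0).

By definition, T is injective when T(u) = T(v) forces u = v.
If T(u) = T(v), then 24u ≡ 24v (mod 47). Because gcd(24, 47) = 1, we may cancel 24 to get u ≡ v (mod 47).
So T is injective.
We now compute 24⁻¹ mod 47 explicitly. Euclid's algorithm: 47 = 1·24 + 23, 24 = 1·23 + 1; back-substituting gives 1 = 2·24 − 1·47, so 24⁻¹ ≡ 2 (mod 47).
Since T is injective, we compute T⁻¹(27): solve 24x + 35 ≡ 27 (mod 47), i.e. 24x ≡ 39 (mod 47).
Multiplying by 24⁻¹ = 2 gives x ≡ 2·39 = 78 = 1·47 + 31 ≡ 31 (mod 47).
Check: T(31) = 24·31 + 35 = 779 = 16·47 + 27 ≡ 27 (mod 47).

31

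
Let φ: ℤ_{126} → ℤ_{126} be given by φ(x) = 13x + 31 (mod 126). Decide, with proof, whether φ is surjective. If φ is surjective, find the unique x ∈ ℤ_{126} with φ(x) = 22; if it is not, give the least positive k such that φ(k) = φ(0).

9

Recall that surjectivity means every element of the codomain has a preimage under φ.
Since gcd(13, 126) = 1, 13 is invertible modulo 126. Euclid's algorithm: 126 = 9·13 + 9, 13 = 1·9 + 4, 9 = 2·4 + 1; back-substituting gives 1 = 97·13 − 10·126, so 13⁻¹ ≡ 97 (mod 126).
Then y ↦ 97(y − 31) is a two-sided inverse to φ, so every y ∈ ℤ_{126} has a preimage.
Thus φ is surjective.
Since φ is surjective, we find φ⁻¹(22): we need 13x ≡ 22 − 31 ≡ 117 (mod 126). Using 13⁻¹ = 97: x ≡ 97·117 = 11349 = 90·126 + 9, so x = 9.
Check: φ(9) = 13·9 + 31 = 148 = 1·126 + 22 ≡ 22 (mod 126).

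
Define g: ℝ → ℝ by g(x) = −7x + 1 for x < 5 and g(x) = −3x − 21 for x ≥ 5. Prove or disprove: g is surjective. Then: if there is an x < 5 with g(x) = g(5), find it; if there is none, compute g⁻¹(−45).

Both pieces are strictly decreasing (slopes −7 and −3), so each is injective on its own interval.
The left piece maps (−∞, 5) onto (−34, ∞); the right piece maps [5, ∞) onto (−∞, −36].
The union (−34, ∞) ∪ (−∞, −36] omits the interval between −34 and −36; in particular −34 has no preimage. So g is not surjective.
Because the two images are disjoint, no x < 5 has g(x) = g(5), so we compute g⁻¹(−45): −45 lies in (−∞, −36], so solve −3x − 21 = −45: x = (−45 + 21)/(−3) = 8.

8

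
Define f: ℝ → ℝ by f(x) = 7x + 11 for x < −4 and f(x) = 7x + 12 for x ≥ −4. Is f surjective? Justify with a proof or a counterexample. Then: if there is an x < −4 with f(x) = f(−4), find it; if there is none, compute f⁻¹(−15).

-27/7

Both pieces are strictly increasing (slopes 7 and 7), so each is injective on its own interval.
The left piece maps (−∞, −4) onto (−∞, −17); the right piece maps [−4, ∞) onto [−16, ∞).
The union (−∞, −17) ∪ [−16, ∞) omits the interval between −17 and −16; in particular −17 has no preimage. So f is not surjective.
Because the two images are disjoint, no x < −4 has f(x) = f(−4), so we compute f⁻¹(−15): −15 lies in [−16, ∞), so solve 7x + 12 = −15: x = (−15 − 12)/7 = −27/7.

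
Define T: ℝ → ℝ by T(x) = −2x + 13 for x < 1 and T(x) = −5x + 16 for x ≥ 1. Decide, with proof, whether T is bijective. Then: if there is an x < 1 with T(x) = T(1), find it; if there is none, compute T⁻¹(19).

-3

Both pieces are strictly decreasing (slopes −2 and −5), so each is injective on its own interval.
The left piece maps (−∞, 1) onto (11, ∞); the right piece maps [1, ∞) onto (−∞, 11].
Since 11 = 11, the images partition ℝ: T is injective and surjective, hence bijective.
Because the two images are disjoint, no x < 1 has T(x) = T(1), so we compute T⁻¹(19): 19 lies in (11, ∞), so solve −2x + 13 = 19: x = (19 − 13)/(−2) = −3.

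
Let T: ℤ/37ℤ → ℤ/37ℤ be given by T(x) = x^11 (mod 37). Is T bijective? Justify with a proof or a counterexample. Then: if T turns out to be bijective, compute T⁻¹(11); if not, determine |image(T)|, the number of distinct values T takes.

Since 37 is prime, the nonzero elements of ℤ/37ℤ form a cyclic group of order 36.
As gcd(11, 36) = 1, raising to the 11th power is a bijection on this group: if s^11 ≡ t^11 then (st^{−1})^11 = 1, and the only element of order dividing gcd(11, 36) = 1 is 1, so s = t.
With T(0) = 0 this makes T injective on all of ℤ/37ℤ, hence bijective (finite equal-size domain and codomain). In particular T is bijective.
Since T is bijective, we find the preimage of 11. The inverse of x ↦ x^11 on (ℤ/37ℤ)^× is x ↦ x^23, because 11·23 = 253 = 7·36 + 1 ≡ 1 (mod 36) and x^{36} = 1 for x ≠ 0 (Fermat). So T⁻¹(11) = 11^23 mod 37.
Repeated squaring mod 37: 11^1 ≡ 11, 11^2 ≡ 11² = 121 ≡ 10, 11^4 ≡ 10² = 100 ≡ 26, 11^8 ≡ 26² = 676 ≡ 10, 11^16 ≡ 10² = 100 ≡ 26. Since 23 = 16 + 4 + 2 + 1, 11^23 ≡ 26·26·10·11: 26·26 = 676 ≡ 10, then 10·10 = 100 ≡ 26, then 26·11 = 286 ≡ 27. So 11^23 ≡ 27 (mod 37).
Hence T⁻¹(11) = 27.

27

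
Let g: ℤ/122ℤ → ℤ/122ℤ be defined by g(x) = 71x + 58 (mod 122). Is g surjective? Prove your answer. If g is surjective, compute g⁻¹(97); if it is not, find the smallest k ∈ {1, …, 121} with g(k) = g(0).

71

Since gcd(71, 122) = 1, 71 is invertible modulo 122. Euclid's algorithm: 122 = 1·71 + 51, 71 = 1·51 + 20, 51 = 2·20 + 11, 20 = 1·11 + 9, 11 = 1·9 + 2, 9 = 4·2 + 1; back-substituting gives 1 = 55·71 − 32·122, so 71⁻¹ ≡ 55 (mod 122).
Then y ↦ 55(y − 58) is a two-sided inverse to g, so every y ∈ ℤ/122ℤ has a preimage.
So g is surjective.
Since g is surjective, we compute g⁻¹(97): solve 71x + 58 ≡ 97 (mod 122), i.e. 71x ≡ 39 (mod 122).
Multiplying by 71⁻¹ = 55 gives x ≡ 55·39 = 2145 = 17·122 + 71 ≡ 71 (mod 122).
Check: g(71) = 71·71 + 58 = 5099 = 41·122 + 97 ≡ 97 (mod 122).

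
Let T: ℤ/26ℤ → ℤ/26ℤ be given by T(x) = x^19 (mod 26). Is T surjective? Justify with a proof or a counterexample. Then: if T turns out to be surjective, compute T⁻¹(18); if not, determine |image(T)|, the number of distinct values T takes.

Computing x^19 mod 26 for each x (by repeated squaring, reducing mod 26 at every step), the values T(0), T(1), …, T(25) are: 0, 1, 24, 3, 4, 21, 20, 19, 18, 9, 10, 15, 12, 13, 14, 11, 16, 17, 8, 7, 6, 5, 22, 23, 2, 25.
Every element of ℤ/26ℤ appears exactly once in this list, so T is a bijection, and in particular surjective.
Since T is surjective, we read off the preimage of 18 from the same table: T(8) = 18, so T⁻¹(18) = 8.

8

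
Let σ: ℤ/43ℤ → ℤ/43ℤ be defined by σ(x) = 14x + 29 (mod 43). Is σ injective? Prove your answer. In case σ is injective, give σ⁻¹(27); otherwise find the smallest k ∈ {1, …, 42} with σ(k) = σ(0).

Recall: injectivity means: for all x_1, x_2 in the domain, σ(x_1) = σ(x_2) implies x_1 = x_2.
Suppose σ(x_1) = σ(x_2) in ℤ/43ℤ. Then 14x_1 + 29 ≡ 14x_2 + 29 (mod 43), thus 14(x_1 − x_2) ≡ 0 (mod 43).
Since gcd(14, 43) = 1, 14 is invertible modulo 43, so x_1 − x_2 ≡ 0 (mod 43), i.e. x_1 = x_2.
So σ is injective.
We now compute 14⁻¹ mod 43 explicitly. Euclid's algorithm: 43 = 3·14 + 1; back-substituting gives 1 = 40·14 − 13·43, so 14⁻¹ ≡ 40 (mod 43).
Since σ is injective, we compute σ⁻¹(27): solve 14x + 29 ≡ 27 (mod 43), i.e. 14x ≡ 41 (mod 43).
Multiplying by 14⁻¹ = 40 gives x ≡ 40·41 = 1640 = 38·43 + 6 ≡ 6 (mod 43).
Check: σ(6) = 14·6 + 29 = 113 = 2·43 + 27 ≡ 27 (mod 43).

6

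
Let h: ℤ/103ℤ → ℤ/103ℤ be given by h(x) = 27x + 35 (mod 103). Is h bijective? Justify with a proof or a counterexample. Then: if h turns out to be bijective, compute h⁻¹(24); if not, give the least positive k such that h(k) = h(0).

53

Recall that injectivity means: for all x_1, x_2 in the domain, h(x_1) = h(x_2) implies x_1 = x_2.
If h(x_1) = h(x_2), then 27x_1 ≡ 27x_2 (mod 103). Because gcd(27, 103) = 1, we may cancel 27 to get x_1 ≡ x_2 (mod 103).
We now compute 27⁻¹ mod 103 explicitly. Euclid's algorithm: 103 = 3·27 + 22, 27 = 1·22 + 5, 22 = 4·5 + 2, 5 = 2·2 + 1; back-substituting gives 1 = 42·27 − 11·103, so 27⁻¹ ≡ 42 (mod 103).
Then y ↦ 42(y − 35) is a two-sided inverse to h, so every y ∈ ℤ/103ℤ has a preimage.
Therefore h is bijective.
Since h is bijective, we compute h⁻¹(24): solve 27x + 35 ≡ 24 (mod 103), i.e. 27x ≡ 92 (mod 103).
Multiplying by 27⁻¹ = 42 gives x ≡ 42·92 = 3864 = 37·103 + 53 ≡ 53 (mod 103).
Check: h(53) = 27·53 + 35 = 1466 = 14·103 + 24 ≡ 24 (mod 103).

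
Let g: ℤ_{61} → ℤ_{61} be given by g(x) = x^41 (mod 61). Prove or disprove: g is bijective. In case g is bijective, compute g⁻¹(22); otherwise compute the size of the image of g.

42

Since 61 is prime, the nonzero elements of ℤ_{61} form a cyclic group of order 60.
As gcd(41, 60) = 1, raising to the 41st power is a bijection on this group: if a^41 ≡ b^41 then (ab^{−1})^41 = 1, and the only element of order dividing gcd(41, 60) = 1 is 1, so a = b.
With g(0) = 0 this makes g injective on all of ℤ_{61}, hence bijective (finite equal-size domain and codomain). In particular g is bijective.
Since g is bijective, we find the preimage of 22. The inverse of x ↦ x^41 on (ℤ_{61})^× is x ↦ x^41, because 41·41 = 1681 = 28·60 + 1 ≡ 1 (mod 60) and x^{60} = 1 for x ≠ 0 (Fermat). So g⁻¹(22) = 22^41 mod 61.
Repeated squaring mod 61: 22^1 ≡ 22, 22^2 ≡ 22² = 484 ≡ 57, 22^4 ≡ 57² = 3249 ≡ 16, 22^8 ≡ 16² = 256 ≡ 12, 22^16 ≡ 12² = 144 ≡ 22, 22^32 ≡ 22² = 484 ≡ 57. Since 41 = 32 + 8 + 1, 22^41 ≡ 57·12·22: 57·12 = 684 ≡ 13, then 13·22 = 286 ≡ 42. So 22^41 ≡ 42 (mod 61).
Hence g⁻¹(22) = 42.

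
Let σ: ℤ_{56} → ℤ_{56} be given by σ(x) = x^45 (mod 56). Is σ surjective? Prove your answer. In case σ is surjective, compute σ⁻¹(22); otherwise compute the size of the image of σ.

15

σ(2): Repeated squaring mod 56: 2^1 ≡ 2, 2^2 ≡ 2² = 4, 2^4 ≡ 4² = 16, 2^8 ≡ 16² = 256 ≡ 32, 2^16 ≡ 32² = 1024 ≡ 16, 2^32 ≡ 16² = 256 ≡ 32. Since 45 = 32 + 8 + 4 + 1, 2^45 ≡ 32·32·16·2: 32·32 = 1024 ≡ 16, then 16·16 = 256 ≡ 32, then 32·2 = 64 ≡ 8. So 2^45 ≡ 8 (mod 56).
σ(4): Repeated squaring mod 56: 4^1 ≡ 4, 4^2 ≡ 4² = 16, 4^4 ≡ 16² = 256 ≡ 32, 4^8 ≡ 32² = 1024 ≡ 16, 4^16 ≡ 16² = 256 ≡ 32, 4^32 ≡ 32² = 1024 ≡ 16. Since 45 = 32 + 8 + 4 + 1, 4^45 ≡ 16·16·32·4: 16·16 = 256 ≡ 32, then 32·32 = 1024 ≡ 16, then 16·4 = 64 ≡ 8. So 4^45 ≡ 8 (mod 56).
So σ(2) = σ(4) = 8 while 2 ≠ 4, thus σ is not injective.
A non-injective map from the 56-element set ℤ_{56} to itself takes at most 55 distinct values, so it cannot be surjective. So σ is not surjective.
Since σ is not surjective, we determine |image(σ)|. Computing x^45 mod 56 for each x (by repeated squaring, reducing mod 56 at every step), the values σ(0), σ(1), …, σ(55) are: 0, 1, 8, 27, 8, 13, 48, 7, 8, 1, 48, 43, 48, 13, 0, 15, 8, 41, 8, 27, 48, 21, 8, 15, 48, 1, 48, 27, 0, 29, 8, 55, 8, 41, 48, 35, 8, 29, 48, 15, 48, 41, 0, 43, 8, 13, 8, 55, 48, 49, 8, 43, 48, 29, 48, 55.
The distinct values are {0, 1, 7, 8, 13, 15, 21, 27, 29, 35, 41, 43, 48, 49, 55}; there are 15 of them.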